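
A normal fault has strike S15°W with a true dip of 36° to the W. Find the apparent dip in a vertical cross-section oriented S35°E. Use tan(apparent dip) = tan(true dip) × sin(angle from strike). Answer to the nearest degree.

Angle between strike (S15°W) and section (S35°E): β = 50°.
tan(apparent dip) = tan 36° · sin 50° = 0.5566
apparent dip = arctan 0.5566 = 29.10°

29°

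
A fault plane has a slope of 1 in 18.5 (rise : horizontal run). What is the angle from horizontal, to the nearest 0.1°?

tan θ = 1/18.5 = 0.0541
θ = arctan(0.0541) = 3.09°

3.1°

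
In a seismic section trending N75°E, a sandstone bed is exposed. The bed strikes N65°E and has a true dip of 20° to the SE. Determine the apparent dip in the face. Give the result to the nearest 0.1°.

The strike is N65°E and the section trends N75°E; the acute angle between them is β = 10°.
tan(apparent dip) = tan 20° · sin 10° = 0.0632
apparent dip = arctan 0.0632 = 3.62°

3.6°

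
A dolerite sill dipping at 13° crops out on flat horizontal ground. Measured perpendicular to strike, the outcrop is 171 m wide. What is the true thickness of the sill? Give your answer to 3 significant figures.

True thickness t = w · sin(dip) = 171 × sin 13°
t = 171 × 0.2250 = 38.467 m

38.5 m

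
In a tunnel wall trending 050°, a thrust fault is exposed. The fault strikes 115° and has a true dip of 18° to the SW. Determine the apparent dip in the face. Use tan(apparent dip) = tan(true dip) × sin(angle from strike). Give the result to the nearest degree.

16°

Angle between strike (115°) and section (050°): β = 65°.
tan(apparent dip) = tan 18° · sin 65° = 0.2945
α = arctan(0.2945) = 16.41°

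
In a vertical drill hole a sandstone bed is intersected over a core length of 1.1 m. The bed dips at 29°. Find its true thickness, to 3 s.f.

0.962 m

True thickness t = h · cos(dip) = 1.1 × cos 29°
t = 1.1 × 0.8746 = 0.962 m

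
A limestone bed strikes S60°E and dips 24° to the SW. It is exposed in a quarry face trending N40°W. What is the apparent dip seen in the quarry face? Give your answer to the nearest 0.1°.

8.7°

The section lies 20° from the strike.
tan(apparent dip) = tan 24° · sin 20° = 0.1523
α = arctan(0.1523) = 8.66°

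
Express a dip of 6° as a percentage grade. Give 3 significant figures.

10.5%

grade % = 100 × tan 6° = 100 × 0.1051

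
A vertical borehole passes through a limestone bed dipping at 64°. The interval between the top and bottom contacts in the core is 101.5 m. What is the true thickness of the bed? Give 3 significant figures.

44.5 m

True thickness t = h · cos(dip) = 101.5 × cos 64°
t = 101.5 × 0.4384 = 44.495 m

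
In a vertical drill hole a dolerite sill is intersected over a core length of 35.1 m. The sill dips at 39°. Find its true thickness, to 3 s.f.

27.3 m

True thickness t = h · cos(dip) = 35.1 × cos 39°
t = 35.1 × 0.7771 = 27.278 m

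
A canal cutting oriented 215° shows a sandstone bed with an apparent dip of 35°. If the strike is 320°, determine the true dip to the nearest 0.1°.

β = acute angle between strike 320° and section 215° = 75°.
tan(true dip) = tan 35° / sin 75° = 0.7249
δ = arctan(0.7249) = 35.94°

35.9°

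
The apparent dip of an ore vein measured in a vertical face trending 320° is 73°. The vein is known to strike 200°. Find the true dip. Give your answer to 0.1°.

75.2°

β = acute angle between strike 200° and section 320° = 60°.
tan(true dip) = tan 73° / sin 60° = 3.7769
true dip = arctan 3.7769 = 75.17°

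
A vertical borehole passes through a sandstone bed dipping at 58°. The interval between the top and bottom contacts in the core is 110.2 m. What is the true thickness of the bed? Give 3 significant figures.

58.4 m

True thickness t = h · cos(dip) = 110.2 × cos 58°
t = 110.2 × 0.5299 = 58.397 m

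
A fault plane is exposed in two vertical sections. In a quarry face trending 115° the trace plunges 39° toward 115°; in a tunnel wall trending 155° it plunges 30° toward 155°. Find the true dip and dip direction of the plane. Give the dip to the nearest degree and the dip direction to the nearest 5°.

true dip 39°, dip direction 110°

Each apparent-dip line lies in the plane. As unit vectors (x east, y north, z up), v₁ plunges 39°→115° and v₂ plunges 30°→155°.
Cross product v₁ × v₂ gives the pole to the plane: n ∝ (0.330, -0.122, 0.433).
tan δ = √(n_x²+n_y²)/n_z = 0.352/0.433, so δ = 39.1°.
The horizontal component of n points toward azimuth atan2(n_x, n_y) = 110°, the dip direction.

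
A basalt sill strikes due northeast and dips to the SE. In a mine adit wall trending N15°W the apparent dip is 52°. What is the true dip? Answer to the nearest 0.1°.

55.9°

The section is 60° from the strike.
tan(true dip) = tan 52° / sin 60° = 1.4779
true dip = arctan 1.4779 = 55.92°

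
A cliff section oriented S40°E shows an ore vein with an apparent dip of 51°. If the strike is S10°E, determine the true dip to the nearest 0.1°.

The section is 30° from the strike.
tan(true dip) = tan 51° / sin 30° = 2.4698
true dip = arctan 2.4698 = 67.96°

68.0°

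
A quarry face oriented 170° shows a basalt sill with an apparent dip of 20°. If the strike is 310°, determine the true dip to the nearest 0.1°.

The section is 40° from the strike.
tan δ = tan α / sin β = tan 20° / sin 40° = 0.3640 / 0.6428 = 0.5662
true dip = arctan 0.5662 = 29.52°

29.5°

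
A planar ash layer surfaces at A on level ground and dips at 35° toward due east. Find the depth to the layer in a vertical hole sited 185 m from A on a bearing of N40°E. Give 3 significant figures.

83.3 m

The hole lies 50° from the dip direction, so the down-dip offset is 185 × cos 50° = 118.92 m.
Depth = down-dip offset × tan(dip) = 118.92 × tan 35° = 118.92 × 0.7002
Depth = 83.27 m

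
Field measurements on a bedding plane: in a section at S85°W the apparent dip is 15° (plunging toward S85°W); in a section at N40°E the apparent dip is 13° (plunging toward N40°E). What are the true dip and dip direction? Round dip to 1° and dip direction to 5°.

Represent each trace as a vector plunging at its apparent dip toward its trend (east-north-up frame): v₁ = (-0.962, -0.084, -0.259), v₂ = (0.626, 0.746, -0.225).
Cross product v₁ × v₂ gives the pole to the plane: n ∝ (-0.212, 0.379, 0.666).
True dip = arccos(n_z / |n|) = arccos(0.8377) = 33.1°.
Dip direction = azimuth of (n_x, n_y) = atan2(-0.212, 0.379) = 331°.

true dip 33°, dip direction 330°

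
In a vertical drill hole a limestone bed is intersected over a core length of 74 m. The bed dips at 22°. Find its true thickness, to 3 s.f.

True thickness t = h · cos(dip) = 74 × cos 22°
t = 74 × 0.9272 = 68.612 m

68.6 m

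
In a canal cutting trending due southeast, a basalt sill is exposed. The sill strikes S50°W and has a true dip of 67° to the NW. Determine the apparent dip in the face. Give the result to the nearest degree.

Angle between strike (S50°W) and section (due southeast): β = 85°.
tan α = tan 67° × sin 85° = 2.3559 × 0.9962 = 2.3469
α = arctan(2.3469) = 66.92°

67°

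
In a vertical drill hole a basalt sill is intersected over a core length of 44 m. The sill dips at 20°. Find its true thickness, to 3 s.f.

True thickness t = h · cos(dip) = 44 × cos 20°
t = 44 × 0.9397 = 41.346 m

41.3 m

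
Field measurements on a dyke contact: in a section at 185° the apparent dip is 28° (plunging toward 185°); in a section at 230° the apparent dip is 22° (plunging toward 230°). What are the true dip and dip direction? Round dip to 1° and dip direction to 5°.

The two traces are lines in the plane: v₁ = (sin 185°·cos 28°, cos 185°·cos 28°, −sin 28°), v₂ = (sin 230°·cos 22°, cos 230°·cos 22°, −sin 22°).
n = v₁ × v₂ = (-0.050, -0.305, 0.579) (taken with n_z > 0).
tan δ = √(n_x²+n_y²)/n_z = 0.309/0.579, so δ = 28.1°.
Dip direction = azimuth of (n_x, n_y) = atan2(-0.050, -0.305) = 189°.

true dip 28°, dip direction 190°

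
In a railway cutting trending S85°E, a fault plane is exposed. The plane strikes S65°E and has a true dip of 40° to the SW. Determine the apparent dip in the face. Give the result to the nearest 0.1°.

The strike is S65°E and the section trends S85°E; the acute angle between them is β = 20°.
tan(apparent dip) = tan 40° · sin 20° = 0.2870
apparent dip = arctan 0.2870 = 16.01°

16.0°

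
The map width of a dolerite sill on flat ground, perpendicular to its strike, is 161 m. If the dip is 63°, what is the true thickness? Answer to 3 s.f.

143 m

True thickness t = w · sin(dip) = 161 × sin 63°
t = 161 × 0.8910 = 143.452 m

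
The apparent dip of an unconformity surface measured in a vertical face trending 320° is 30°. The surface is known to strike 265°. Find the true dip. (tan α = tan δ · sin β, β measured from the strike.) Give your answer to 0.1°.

The section is 55° from the strike.
tan(true dip) = tan 30° / sin 55° = 0.7048
true dip = arctan 0.7048 = 35.18°

35.2°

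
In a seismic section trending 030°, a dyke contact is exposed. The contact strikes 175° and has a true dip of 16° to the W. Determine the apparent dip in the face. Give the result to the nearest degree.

9°

The section lies 35° from the strike.
tan(apparent dip) = tan 16° · sin 35° = 0.1645
α = arctan(0.1645) = 9.34°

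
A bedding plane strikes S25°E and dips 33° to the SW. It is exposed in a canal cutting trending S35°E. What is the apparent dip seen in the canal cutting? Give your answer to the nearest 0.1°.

6.4°

The strike is S25°E and the section trends S35°E; the acute angle between them is β = 10°.
tan(apparent dip) = tan 33° · sin 10° = 0.1128
apparent dip = arctan 0.1128 = 6.43°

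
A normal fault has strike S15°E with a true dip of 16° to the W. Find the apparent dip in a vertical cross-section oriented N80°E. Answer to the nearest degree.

Angle between strike (S15°E) and section (N80°E): β = 85°.
tan(apparent dip) = tan 16° · sin 85° = 0.2857
α = arctan(0.2857) = 15.94°

16°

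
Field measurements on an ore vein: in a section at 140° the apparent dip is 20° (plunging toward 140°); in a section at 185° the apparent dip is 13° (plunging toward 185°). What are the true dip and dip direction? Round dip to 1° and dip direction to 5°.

The two traces are lines in the plane: v₁ = (sin 140°·cos 20°, cos 140°·cos 20°, −sin 20°), v₂ = (sin 185°·cos 13°, cos 185°·cos 13°, −sin 13°).
The plane normal is n = v₁ × v₂ ∝ (0.170, -0.165, 0.647).
tan δ = √(n_x²+n_y²)/n_z = 0.237/0.647, so δ = 20.1°.
Dip direction = azimuth of (n_x, n_y) = atan2(0.170, -0.165) = 134°.

true dip 20°, dip direction 135°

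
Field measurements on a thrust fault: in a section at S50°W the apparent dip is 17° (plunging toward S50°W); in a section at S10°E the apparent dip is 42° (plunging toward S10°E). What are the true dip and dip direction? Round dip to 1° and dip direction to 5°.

Each apparent-dip line lies in the plane. As unit vectors (x east, y north, z up), v₁ plunges 17°→S50°W and v₂ plunges 42°→S10°E.
n = v₁ × v₂ = (0.197, -0.528, 0.615) (taken with n_z > 0).
tan δ = √(n_x²+n_y²)/n_z = 0.564/0.615, so δ = 42.5°.
Dip direction = atan2(0.197, -0.528) = 160° (azimuth of n's horizontal projection).

true dip 42°, dip direction 160°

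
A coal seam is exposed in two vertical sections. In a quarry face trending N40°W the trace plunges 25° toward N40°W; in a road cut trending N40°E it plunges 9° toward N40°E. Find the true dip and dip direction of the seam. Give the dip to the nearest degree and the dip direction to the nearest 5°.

Each apparent-dip line lies in the plane. As unit vectors (x east, y north, z up), v₁ plunges 25°→N40°W and v₂ plunges 9°→N40°E.
n = v₁ × v₂ = (-0.211, 0.359, 0.882) (taken with n_z > 0).
True dip = arccos(n_z / |n|) = arccos(0.9040) = 25.3°.
The horizontal component of n points toward azimuth atan2(n_x, n_y) = 330°, the dip direction.

true dip 25°, dip direction 330°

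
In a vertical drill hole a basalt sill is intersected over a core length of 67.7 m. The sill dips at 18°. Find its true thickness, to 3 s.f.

True thickness t = h · cos(dip) = 67.7 × cos 18°
t = 67.7 × 0.9511 = 64.387 m

64.4 m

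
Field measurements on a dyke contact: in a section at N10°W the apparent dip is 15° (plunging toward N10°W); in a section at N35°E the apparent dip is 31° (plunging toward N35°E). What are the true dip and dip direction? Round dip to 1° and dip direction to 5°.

Each apparent-dip line lies in the plane. As unit vectors (x east, y north, z up), v₁ plunges 15°→N10°W and v₂ plunges 31°→N35°E.
The plane normal is n = v₁ × v₂ ∝ (0.308, 0.214, 0.585).
True dip = arccos(n_z / |n|) = arccos(0.8421) = 32.6°.
Dip direction = atan2(0.308, 0.214) = 55° (azimuth of n's horizontal projection).

true dip 33°, dip direction 055°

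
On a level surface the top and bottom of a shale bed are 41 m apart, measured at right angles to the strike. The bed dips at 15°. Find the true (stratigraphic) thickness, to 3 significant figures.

10.6 m

True thickness t = w · sin(dip) = 41 × sin 15°
t = 41 × 0.2588 = 10.612 m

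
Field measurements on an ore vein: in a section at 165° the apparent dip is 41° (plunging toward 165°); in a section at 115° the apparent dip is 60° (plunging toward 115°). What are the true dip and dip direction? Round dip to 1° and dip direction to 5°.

The two traces are lines in the plane: v₁ = (sin 165°·cos 41°, cos 165°·cos 41°, −sin 41°), v₂ = (sin 115°·cos 60°, cos 115°·cos 60°, −sin 60°).
n = v₁ × v₂ = (0.493, -0.128, 0.289) (taken with n_z > 0).
tan δ = √(n_x²+n_y²)/n_z = 0.509/0.289, so δ = 60.4°.
Dip direction = atan2(0.493, -0.128) = 105° (azimuth of n's horizontal projection).

true dip 60°, dip direction 105°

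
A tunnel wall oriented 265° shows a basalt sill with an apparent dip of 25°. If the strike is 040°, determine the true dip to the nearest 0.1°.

33.4°

β = acute angle between strike 040° and section 265° = 45°.
tan(true dip) = tan 25° / sin 45° = 0.6595
true dip = arctan 0.6595 = 33.40°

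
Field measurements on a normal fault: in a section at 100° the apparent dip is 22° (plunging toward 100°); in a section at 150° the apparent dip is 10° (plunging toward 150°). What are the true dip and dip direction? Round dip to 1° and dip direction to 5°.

true dip 23°, dip direction 085°

Each apparent-dip line lies in the plane. As unit vectors (x east, y north, z up), v₁ plunges 22°→100° and v₂ plunges 10°→150°.
n = v₁ × v₂ = (0.292, 0.026, 0.699) (taken with n_z > 0).
True dip = arccos(n_z / |n|) = arccos(0.9225) = 22.7°.
The horizontal component of n points toward azimuth atan2(n_x, n_y) = 85°, the dip direction.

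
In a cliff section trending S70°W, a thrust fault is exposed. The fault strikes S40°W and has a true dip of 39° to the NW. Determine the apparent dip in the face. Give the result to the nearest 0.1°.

Angle between strike (S40°W) and section (S70°W): β = 30°.
tan α = tan 39° × sin 30° = 0.8098 × 0.5000 = 0.4049
α = arctan(0.4049) = 22.04°

22.0°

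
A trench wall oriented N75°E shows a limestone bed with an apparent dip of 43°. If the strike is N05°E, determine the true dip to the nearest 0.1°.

The section is 70° from the strike.
tan(true dip) = tan 43° / sin 70° = 0.9924
true dip = arctan 0.9924 = 44.78°

44.8°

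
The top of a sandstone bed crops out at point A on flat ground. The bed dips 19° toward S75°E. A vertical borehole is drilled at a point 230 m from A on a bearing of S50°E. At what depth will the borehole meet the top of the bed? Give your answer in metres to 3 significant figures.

71.8 m

The hole lies 25° from the dip direction, so the down-dip offset is 230 × cos 25° = 208.45 m.
Depth = down-dip offset × tan(dip) = 208.45 × tan 19° = 208.45 × 0.3443
Depth = 71.78 m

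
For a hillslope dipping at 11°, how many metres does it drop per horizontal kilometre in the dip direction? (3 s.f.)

194 m

drop per km = 1000 × tan 11° = 1000 × 0.1944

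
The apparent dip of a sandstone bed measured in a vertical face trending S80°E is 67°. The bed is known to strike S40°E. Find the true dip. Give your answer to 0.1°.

The section is 40° from the strike.
tan δ = tan α / sin β = tan 67° / sin 40° = 2.3559 / 0.6428 = 3.6651
δ = arctan(3.6651) = 74.74°

74.7°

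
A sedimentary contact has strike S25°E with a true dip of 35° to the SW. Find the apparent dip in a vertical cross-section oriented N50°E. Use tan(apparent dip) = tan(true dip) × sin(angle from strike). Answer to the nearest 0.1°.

34.1°

Angle between strike (S25°E) and section (N50°E): β = 75°.
tan(apparent dip) = tan 35° · sin 75° = 0.6763
apparent dip = arctan 0.6763 = 34.07°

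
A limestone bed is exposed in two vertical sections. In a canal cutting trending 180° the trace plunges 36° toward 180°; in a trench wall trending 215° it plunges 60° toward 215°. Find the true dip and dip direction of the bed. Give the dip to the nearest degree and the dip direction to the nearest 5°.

true dip 65°, dip direction 250°

Represent each trace as a vector plunging at its apparent dip toward its trend (east-north-up frame): v₁ = (0.000, -0.809, -0.588), v₂ = (-0.287, -0.410, -0.866).
The plane normal is n = v₁ × v₂ ∝ (-0.460, -0.169, 0.232).
True dip = arccos(n_z / |n|) = arccos(0.4281) = 64.7°.
Dip direction = atan2(-0.460, -0.169) = 250° (azimuth of n's horizontal projection).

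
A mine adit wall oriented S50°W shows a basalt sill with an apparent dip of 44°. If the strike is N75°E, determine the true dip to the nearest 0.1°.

β = acute angle between strike N75°E and section S50°W = 25°.
tan(true dip) = tan 44° / sin 25° = 2.2850
true dip = arctan 2.2850 = 66.36°

66.4°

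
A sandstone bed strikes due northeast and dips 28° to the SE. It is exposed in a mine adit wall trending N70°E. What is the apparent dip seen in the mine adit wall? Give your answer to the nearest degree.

13°

The section lies 25° from the strike.
tan α = tan 28° × sin 25° = 0.5317 × 0.4226 = 0.2247
apparent dip = arctan 0.2247 = 12.66°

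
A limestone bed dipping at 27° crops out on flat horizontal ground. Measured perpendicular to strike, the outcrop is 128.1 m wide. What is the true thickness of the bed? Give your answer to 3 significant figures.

True thickness t = w · sin(dip) = 128.1 × sin 27°
t = 128.1 × 0.4540 = 58.156 m

58.2 m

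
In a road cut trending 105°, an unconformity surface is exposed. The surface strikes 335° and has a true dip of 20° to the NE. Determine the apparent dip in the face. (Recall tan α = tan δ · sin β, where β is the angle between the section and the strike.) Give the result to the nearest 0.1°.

The strike is 335° and the section trends 105°; the acute angle between them is β = 50°.
tan α = tan 20° × sin 50° = 0.3640 × 0.7660 = 0.2788
apparent dip = arctan 0.2788 = 15.58°

15.6°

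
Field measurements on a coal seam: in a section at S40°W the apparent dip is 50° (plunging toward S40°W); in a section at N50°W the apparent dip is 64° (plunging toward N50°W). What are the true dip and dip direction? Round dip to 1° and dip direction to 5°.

true dip 67°, dip direction 280°

Each apparent-dip line lies in the plane. As unit vectors (x east, y north, z up), v₁ plunges 50°→S40°W and v₂ plunges 64°→N50°W.
Cross product v₁ × v₂ gives the pole to the plane: n ∝ (-0.658, 0.114, 0.282).
True dip = arccos(n_z / |n|) = arccos(0.3885) = 67.1°.
Dip direction = azimuth of (n_x, n_y) = atan2(-0.658, 0.114) = 280°.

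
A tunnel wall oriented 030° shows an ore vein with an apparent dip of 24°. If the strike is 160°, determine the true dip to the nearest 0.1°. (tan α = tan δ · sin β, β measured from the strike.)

β = acute angle between strike 160° and section 030° = 50°.
tan(true dip) = tan 24° / sin 50° = 0.5812
δ = arctan(0.5812) = 30.17°

30.2°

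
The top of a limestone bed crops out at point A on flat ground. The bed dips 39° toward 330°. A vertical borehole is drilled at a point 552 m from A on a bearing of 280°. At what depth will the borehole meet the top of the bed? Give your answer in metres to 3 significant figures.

287 m

The hole lies 50° from the dip direction, so the down-dip offset is 552 × cos 50° = 354.82 m.
Depth = down-dip offset × tan(dip) = 354.82 × tan 39° = 354.82 × 0.8098
Depth = 287.33 m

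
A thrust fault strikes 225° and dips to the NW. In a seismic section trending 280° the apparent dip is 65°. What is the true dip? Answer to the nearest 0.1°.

The section is 55° from the strike.
tan δ = tan α / sin β = tan 65° / sin 55° = 2.1445 / 0.8192 = 2.6180
δ = arctan(2.6180) = 69.09°

69.1°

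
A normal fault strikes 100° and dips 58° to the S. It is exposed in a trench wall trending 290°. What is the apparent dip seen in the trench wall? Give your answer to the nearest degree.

Angle between strike (100°) and section (290°): β = 10°.
tan α = tan 58° × sin 10° = 1.6003 × 0.1736 = 0.2779
apparent dip = arctan 0.2779 = 15.53°

16°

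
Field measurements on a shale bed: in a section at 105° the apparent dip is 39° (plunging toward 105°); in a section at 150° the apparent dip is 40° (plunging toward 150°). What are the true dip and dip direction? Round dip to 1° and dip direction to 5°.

true dip 42°, dip direction 130°

Each apparent-dip line lies in the plane. As unit vectors (x east, y north, z up), v₁ plunges 39°→105° and v₂ plunges 40°→150°.
Cross product v₁ × v₂ gives the pole to the plane: n ∝ (0.288, -0.241, 0.421).
tan δ = √(n_x²+n_y²)/n_z = 0.376/0.421, so δ = 41.8°.
The horizontal component of n points toward azimuth atan2(n_x, n_y) = 130°, the dip direction.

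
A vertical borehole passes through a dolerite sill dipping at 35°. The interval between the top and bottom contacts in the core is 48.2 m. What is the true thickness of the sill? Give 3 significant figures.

True thickness t = h · cos(dip) = 48.2 × cos 35°
t = 48.2 × 0.8192 = 39.483 m

39.5 m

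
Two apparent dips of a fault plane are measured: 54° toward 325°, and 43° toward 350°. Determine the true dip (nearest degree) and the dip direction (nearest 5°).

true dip 57°, dip direction 295°

The two traces are lines in the plane: v₁ = (sin 325°·cos 54°, cos 325°·cos 54°, −sin 54°), v₂ = (sin 350°·cos 43°, cos 350°·cos 43°, −sin 43°).
n = v₁ × v₂ = (-0.254, 0.127, 0.182) (taken with n_z > 0).
True dip = arccos(n_z / |n|) = arccos(0.5384) = 57.4°.
Dip direction = atan2(-0.254, 0.127) = 297° (azimuth of n's horizontal projection).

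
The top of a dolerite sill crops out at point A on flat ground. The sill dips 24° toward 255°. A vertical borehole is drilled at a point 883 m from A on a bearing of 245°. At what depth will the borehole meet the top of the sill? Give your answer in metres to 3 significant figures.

387 m

The hole lies 10° from the dip direction, so the down-dip offset is 883 × cos 10° = 869.59 m.
Depth = down-dip offset × tan(dip) = 869.59 × tan 24° = 869.59 × 0.4452
Depth = 387.16 m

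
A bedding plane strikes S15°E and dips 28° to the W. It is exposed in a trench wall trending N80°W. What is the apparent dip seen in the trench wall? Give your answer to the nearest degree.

Angle between strike (S15°E) and section (N80°W): β = 65°.
tan(apparent dip) = tan 28° · sin 65° = 0.4819
apparent dip = arctan 0.4819 = 25.73°

26°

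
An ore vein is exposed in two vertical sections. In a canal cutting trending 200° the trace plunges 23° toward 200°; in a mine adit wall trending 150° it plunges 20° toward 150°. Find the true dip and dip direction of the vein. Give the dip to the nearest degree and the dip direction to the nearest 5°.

The two traces are lines in the plane: v₁ = (sin 200°·cos 23°, cos 200°·cos 23°, −sin 23°), v₂ = (sin 150°·cos 20°, cos 150°·cos 20°, −sin 20°).
The plane normal is n = v₁ × v₂ ∝ (-0.022, -0.291, 0.663).
tan δ = √(n_x²+n_y²)/n_z = 0.292/0.663, so δ = 23.8°.
Dip direction = azimuth of (n_x, n_y) = atan2(-0.022, -0.291) = 184°.

true dip 24°, dip direction 185°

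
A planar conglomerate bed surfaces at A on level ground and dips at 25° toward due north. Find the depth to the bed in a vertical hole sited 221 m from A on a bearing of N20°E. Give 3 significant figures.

96.8 m

The hole lies 20° from the dip direction, so the down-dip offset is 221 × cos 20° = 207.67 m.
Depth = down-dip offset × tan(dip) = 207.67 × tan 25° = 207.67 × 0.4663
Depth = 96.84 m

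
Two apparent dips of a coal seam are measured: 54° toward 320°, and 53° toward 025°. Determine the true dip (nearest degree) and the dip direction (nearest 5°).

true dip 58°, dip direction 350°

Each apparent-dip line lies in the plane. As unit vectors (x east, y north, z up), v₁ plunges 54°→320° and v₂ plunges 53°→025°.
The plane normal is n = v₁ × v₂ ∝ (-0.082, 0.508, 0.321).
tan δ = √(n_x²+n_y²)/n_z = 0.514/0.321, so δ = 58.0°.
The horizontal component of n points toward azimuth atan2(n_x, n_y) = 351°, the dip direction.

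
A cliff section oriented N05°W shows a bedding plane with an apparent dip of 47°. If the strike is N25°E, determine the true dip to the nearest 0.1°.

β = acute angle between strike N25°E and section N05°W = 30°.
tan(true dip) = tan 47° / sin 30° = 2.1447
true dip = arctan 2.1447 = 65.00°

65.0°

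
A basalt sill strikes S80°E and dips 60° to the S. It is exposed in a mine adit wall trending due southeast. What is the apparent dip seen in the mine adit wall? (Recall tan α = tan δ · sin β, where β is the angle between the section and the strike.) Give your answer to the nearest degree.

45°

Angle between strike (S80°E) and section (due southeast): β = 35°.
tan(apparent dip) = tan 60° · sin 35° = 0.9935
α = arctan(0.9935) = 44.81°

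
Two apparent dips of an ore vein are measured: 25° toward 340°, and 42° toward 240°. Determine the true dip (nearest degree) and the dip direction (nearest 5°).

true dip 48°, dip direction 275°

Each apparent-dip line lies in the plane. As unit vectors (x east, y north, z up), v₁ plunges 25°→340° and v₂ plunges 42°→240°.
Cross product v₁ × v₂ gives the pole to the plane: n ∝ (-0.727, 0.065, 0.663).
tan δ = √(n_x²+n_y²)/n_z = 0.730/0.663, so δ = 47.7°.
Dip direction = azimuth of (n_x, n_y) = atan2(-0.727, 0.065) = 275°.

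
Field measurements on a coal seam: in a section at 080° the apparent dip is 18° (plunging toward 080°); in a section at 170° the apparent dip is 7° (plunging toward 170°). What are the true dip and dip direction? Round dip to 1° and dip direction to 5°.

The two traces are lines in the plane: v₁ = (sin 80°·cos 18°, cos 80°·cos 18°, −sin 18°), v₂ = (sin 170°·cos 7°, cos 170°·cos 7°, −sin 7°).
The plane normal is n = v₁ × v₂ ∝ (0.322, -0.061, 0.944).
tan δ = √(n_x²+n_y²)/n_z = 0.328/0.944, so δ = 19.2°.
Dip direction = atan2(0.322, -0.061) = 101° (azimuth of n's horizontal projection).

true dip 19°, dip direction 100°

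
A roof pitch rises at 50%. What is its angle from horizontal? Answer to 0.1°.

tan θ = 50/100 = 0.5000
θ = arctan(0.5000) = 26.57°

26.6°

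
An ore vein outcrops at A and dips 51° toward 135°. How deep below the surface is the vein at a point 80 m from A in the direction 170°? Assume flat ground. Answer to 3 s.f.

80.9 m

The hole lies 35° from the dip direction, so the down-dip offset is 80 × cos 35° = 65.53 m.
Depth = down-dip offset × tan(dip) = 65.53 × tan 51° = 65.53 × 1.2349
Depth = 80.93 m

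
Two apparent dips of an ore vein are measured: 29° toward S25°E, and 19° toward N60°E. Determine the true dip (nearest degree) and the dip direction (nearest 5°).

The two traces are lines in the plane: v₁ = (sin 155°·cos 29°, cos 155°·cos 29°, −sin 29°), v₂ = (sin 60°·cos 19°, cos 60°·cos 19°, −sin 19°).
The plane normal is n = v₁ × v₂ ∝ (0.487, -0.277, 0.824).
True dip = arccos(n_z / |n|) = arccos(0.8269) = 34.2°.
Dip direction = azimuth of (n_x, n_y) = atan2(0.487, -0.277) = 120°.

true dip 34°, dip direction 120°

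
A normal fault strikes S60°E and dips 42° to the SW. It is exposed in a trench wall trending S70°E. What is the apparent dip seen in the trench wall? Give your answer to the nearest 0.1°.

8.9°

The section lies 10° from the strike.
tan α = tan 42° × sin 10° = 0.9004 × 0.1736 = 0.1564
apparent dip = arctan 0.1564 = 8.89°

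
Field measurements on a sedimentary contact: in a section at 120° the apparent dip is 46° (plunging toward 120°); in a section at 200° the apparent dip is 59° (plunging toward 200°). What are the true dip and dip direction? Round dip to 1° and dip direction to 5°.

The two traces are lines in the plane: v₁ = (sin 120°·cos 46°, cos 120°·cos 46°, −sin 46°), v₂ = (sin 200°·cos 59°, cos 200°·cos 59°, −sin 59°).
The plane normal is n = v₁ × v₂ ∝ (0.050, -0.642, 0.352).
Dip δ = arctan(|n_h|/n_z) = arctan(0.644/0.352) = 61.3°.
Dip direction = azimuth of (n_x, n_y) = atan2(0.050, -0.642) = 176°.

true dip 61°, dip direction 175°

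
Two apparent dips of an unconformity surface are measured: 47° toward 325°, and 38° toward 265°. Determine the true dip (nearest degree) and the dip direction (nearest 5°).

true dip 48°, dip direction 310°

The two traces are lines in the plane: v₁ = (sin 325°·cos 47°, cos 325°·cos 47°, −sin 47°), v₂ = (sin 265°·cos 38°, cos 265°·cos 38°, −sin 38°).
n = v₁ × v₂ = (-0.394, 0.333, 0.465) (taken with n_z > 0).
Dip δ = arctan(|n_h|/n_z) = arctan(0.516/0.465) = 48.0°.
The horizontal component of n points toward azimuth atan2(n_x, n_y) = 310°, the dip direction.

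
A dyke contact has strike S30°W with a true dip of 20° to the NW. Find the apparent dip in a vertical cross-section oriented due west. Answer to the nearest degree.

17°

The strike is S30°W and the section trends due west; the acute angle between them is β = 60°.
tan α = tan 20° × sin 60° = 0.3640 × 0.8660 = 0.3152
α = arctan(0.3152) = 17.50°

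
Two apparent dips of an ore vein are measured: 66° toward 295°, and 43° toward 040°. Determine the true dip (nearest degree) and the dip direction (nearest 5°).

true dip 70°, dip direction 330°

Represent each trace as a vector plunging at its apparent dip toward its trend (east-north-up frame): v₁ = (-0.369, 0.172, -0.914), v₂ = (0.470, 0.560, -0.682).
The plane normal is n = v₁ × v₂ ∝ (-0.395, 0.681, 0.287).
True dip = arccos(n_z / |n|) = arccos(0.3430) = 69.9°.
Dip direction = atan2(-0.395, 0.681) = 330° (azimuth of n's horizontal projection).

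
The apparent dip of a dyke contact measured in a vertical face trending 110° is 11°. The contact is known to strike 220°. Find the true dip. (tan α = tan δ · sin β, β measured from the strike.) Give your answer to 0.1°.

The section is 70° from the strike.
tan(true dip) = tan 11° / sin 70° = 0.2069
true dip = arctan 0.2069 = 11.69°

11.7°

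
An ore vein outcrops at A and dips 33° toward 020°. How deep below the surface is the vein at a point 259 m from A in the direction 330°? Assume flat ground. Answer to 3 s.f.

108 m

The hole lies 50° from the dip direction, so the down-dip offset is 259 × cos 50° = 166.48 m.
Depth = down-dip offset × tan(dip) = 166.48 × tan 33° = 166.48 × 0.6494
Depth = 108.11 m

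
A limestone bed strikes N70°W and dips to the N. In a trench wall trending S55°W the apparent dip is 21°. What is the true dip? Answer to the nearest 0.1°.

The section is 55° from the strike.
tan δ = tan α / sin β = tan 21° / sin 55° = 0.3839 / 0.8192 = 0.4686
δ = arctan(0.4686) = 25.11°

25.1°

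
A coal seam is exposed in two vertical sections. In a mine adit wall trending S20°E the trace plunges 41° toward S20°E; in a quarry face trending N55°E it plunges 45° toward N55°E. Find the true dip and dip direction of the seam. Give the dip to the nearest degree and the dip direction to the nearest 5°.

Represent each trace as a vector plunging at its apparent dip toward its trend (east-north-up frame): v₁ = (0.258, -0.709, -0.656), v₂ = (0.579, 0.406, -0.707).
n = v₁ × v₂ = (0.768, -0.197, 0.515) (taken with n_z > 0).
Dip δ = arctan(|n_h|/n_z) = arctan(0.793/0.515) = 57.0°.
The horizontal component of n points toward azimuth atan2(n_x, n_y) = 104°, the dip direction.

true dip 57°, dip direction 105°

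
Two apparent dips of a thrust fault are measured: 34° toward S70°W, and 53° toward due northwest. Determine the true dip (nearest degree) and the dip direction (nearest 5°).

The two traces are lines in the plane: v₁ = (sin 250°·cos 34°, cos 250°·cos 34°, −sin 34°), v₂ = (sin 315°·cos 53°, cos 315°·cos 53°, −sin 53°).
Cross product v₁ × v₂ gives the pole to the plane: n ∝ (-0.464, 0.384, 0.452).
True dip = arccos(n_z / |n|) = arccos(0.6001) = 53.1°.
Dip direction = azimuth of (n_x, n_y) = atan2(-0.464, 0.384) = 310°.

true dip 53°, dip direction 310°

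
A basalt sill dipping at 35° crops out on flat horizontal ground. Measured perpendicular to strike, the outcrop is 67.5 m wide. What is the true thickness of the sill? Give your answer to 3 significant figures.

True thickness t = w · sin(dip) = 67.5 × sin 35°
t = 67.5 × 0.5736 = 38.716 m

38.7 m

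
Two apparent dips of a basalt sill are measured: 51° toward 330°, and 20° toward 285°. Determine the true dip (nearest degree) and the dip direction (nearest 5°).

true dip 55°, dip direction 000°

The two traces are lines in the plane: v₁ = (sin 330°·cos 51°, cos 330°·cos 51°, −sin 51°), v₂ = (sin 285°·cos 20°, cos 285°·cos 20°, −sin 20°).
Cross product v₁ × v₂ gives the pole to the plane: n ∝ (0.003, 0.598, 0.418).
tan δ = √(n_x²+n_y²)/n_z = 0.598/0.418, so δ = 55.0°.
Dip direction = atan2(0.003, 0.598) = 0° (azimuth of n's horizontal projection).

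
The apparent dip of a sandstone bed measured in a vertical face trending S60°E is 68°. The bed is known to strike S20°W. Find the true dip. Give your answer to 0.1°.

β = acute angle between strike S20°W and section S60°E = 80°.
tan δ = tan α / sin β = tan 68° / sin 80° = 2.4751 / 0.9848 = 2.5133
true dip = arctan 2.5133 = 68.30°

68.3°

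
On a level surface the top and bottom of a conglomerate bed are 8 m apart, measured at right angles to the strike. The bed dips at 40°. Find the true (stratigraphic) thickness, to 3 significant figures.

True thickness t = w · sin(dip) = 8 × sin 40°
t = 8 × 0.6428 = 5.142 m

5.14 m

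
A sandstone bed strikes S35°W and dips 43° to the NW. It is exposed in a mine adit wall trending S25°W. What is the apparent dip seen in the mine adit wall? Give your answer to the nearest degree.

The strike is S35°W and the section trends S25°W; the acute angle between them is β = 10°.
tan(apparent dip) = tan 43° · sin 10° = 0.1619
apparent dip = arctan 0.1619 = 9.20°

9°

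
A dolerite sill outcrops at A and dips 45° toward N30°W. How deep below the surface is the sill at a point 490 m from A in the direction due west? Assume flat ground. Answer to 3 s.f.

245 m

The hole lies 60° from the dip direction, so the down-dip offset is 490 × cos 60° = 245.00 m.
Depth = down-dip offset × tan(dip) = 245.00 × tan 45° = 245.00 × 1.0000
Depth = 245.00 m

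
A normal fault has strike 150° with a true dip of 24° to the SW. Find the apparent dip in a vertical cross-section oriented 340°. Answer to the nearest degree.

4°

The strike is 150° and the section trends 340°; the acute angle between them is β = 10°.
tan(apparent dip) = tan 24° · sin 10° = 0.0773
apparent dip = arctan 0.0773 = 4.42°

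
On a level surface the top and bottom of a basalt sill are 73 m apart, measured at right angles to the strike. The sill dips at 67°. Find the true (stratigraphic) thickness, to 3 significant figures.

True thickness t = w · sin(dip) = 73 × sin 67°
t = 73 × 0.9205 = 67.197 m

67.2 m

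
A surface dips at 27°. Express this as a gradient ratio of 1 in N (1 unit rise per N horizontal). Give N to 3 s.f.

1 in 1.96

1 : N means tan θ = 1/N, so N = 1/tan 27° = 1/0.5095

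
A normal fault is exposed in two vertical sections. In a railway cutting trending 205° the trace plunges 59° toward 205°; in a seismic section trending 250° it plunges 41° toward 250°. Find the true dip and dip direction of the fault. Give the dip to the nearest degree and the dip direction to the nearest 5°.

true dip 60°, dip direction 190°

The two traces are lines in the plane: v₁ = (sin 205°·cos 59°, cos 205°·cos 59°, −sin 59°), v₂ = (sin 250°·cos 41°, cos 250°·cos 41°, −sin 41°).
Cross product v₁ × v₂ gives the pole to the plane: n ∝ (-0.085, -0.465, 0.275).
True dip = arccos(n_z / |n|) = arccos(0.5026) = 59.8°.
Dip direction = azimuth of (n_x, n_y) = atan2(-0.085, -0.465) = 190°.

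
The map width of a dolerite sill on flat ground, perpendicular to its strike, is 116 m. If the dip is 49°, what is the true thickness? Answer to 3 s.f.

87.5 m

True thickness t = w · sin(dip) = 116 × sin 49°
t = 116 × 0.7547 = 87.546 m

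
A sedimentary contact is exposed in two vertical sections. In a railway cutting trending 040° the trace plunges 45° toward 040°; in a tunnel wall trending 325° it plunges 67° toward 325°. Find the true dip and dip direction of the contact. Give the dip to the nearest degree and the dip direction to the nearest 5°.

Each apparent-dip line lies in the plane. As unit vectors (x east, y north, z up), v₁ plunges 45°→040° and v₂ plunges 67°→325°.
Cross product v₁ × v₂ gives the pole to the plane: n ∝ (-0.272, 0.577, 0.267).
Dip δ = arctan(|n_h|/n_z) = arctan(0.638/0.267) = 67.3°.
Dip direction = azimuth of (n_x, n_y) = atan2(-0.272, 0.577) = 335°.

true dip 67°, dip direction 335°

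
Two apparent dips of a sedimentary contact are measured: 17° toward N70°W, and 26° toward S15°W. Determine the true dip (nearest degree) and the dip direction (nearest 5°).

Each apparent-dip line lies in the plane. As unit vectors (x east, y north, z up), v₁ plunges 17°→N70°W and v₂ plunges 26°→S15°W.
Cross product v₁ × v₂ gives the pole to the plane: n ∝ (-0.397, -0.326, 0.856).
tan δ = √(n_x²+n_y²)/n_z = 0.514/0.856, so δ = 31.0°.
The horizontal component of n points toward azimuth atan2(n_x, n_y) = 231°, the dip direction.

true dip 31°, dip direction 230°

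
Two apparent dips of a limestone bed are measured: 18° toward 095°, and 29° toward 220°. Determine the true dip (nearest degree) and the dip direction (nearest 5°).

The two traces are lines in the plane: v₁ = (sin 95°·cos 18°, cos 95°·cos 18°, −sin 18°), v₂ = (sin 220°·cos 29°, cos 220°·cos 29°, −sin 29°).
n = v₁ × v₂ = (0.167, -0.633, 0.681) (taken with n_z > 0).
Dip δ = arctan(|n_h|/n_z) = arctan(0.655/0.681) = 43.9°.
Dip direction = atan2(0.167, -0.633) = 165° (azimuth of n's horizontal projection).

true dip 44°, dip direction 165°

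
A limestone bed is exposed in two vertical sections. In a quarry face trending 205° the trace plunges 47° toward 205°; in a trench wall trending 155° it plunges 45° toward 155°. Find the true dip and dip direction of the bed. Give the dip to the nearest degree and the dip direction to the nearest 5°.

Each apparent-dip line lies in the plane. As unit vectors (x east, y north, z up), v₁ plunges 47°→205° and v₂ plunges 45°→155°.
n = v₁ × v₂ = (-0.032, -0.422, 0.369) (taken with n_z > 0).
tan δ = √(n_x²+n_y²)/n_z = 0.424/0.369, so δ = 48.9°.
The horizontal component of n points toward azimuth atan2(n_x, n_y) = 184°, the dip direction.

true dip 49°, dip direction 185°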